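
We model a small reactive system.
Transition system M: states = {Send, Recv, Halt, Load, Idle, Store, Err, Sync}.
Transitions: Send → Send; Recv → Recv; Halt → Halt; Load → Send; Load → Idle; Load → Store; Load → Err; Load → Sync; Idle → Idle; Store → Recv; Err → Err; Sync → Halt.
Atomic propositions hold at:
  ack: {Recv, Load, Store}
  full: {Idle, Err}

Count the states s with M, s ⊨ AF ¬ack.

5

Sat(¬ack) = {Send, Halt, Idle, Err, Sync}
AF ¬ack: least fixpoint, start Z0 = {Send, Halt, Idle, Err, Sync}, add states with every successor in Z. Already a fixed point.
Sat(AF ¬ack) = {Send, Halt, Idle, Err, Sync}
|Sat(AF ¬ack)| = |{Send, Halt, Idle, Err, Sync}| = 5.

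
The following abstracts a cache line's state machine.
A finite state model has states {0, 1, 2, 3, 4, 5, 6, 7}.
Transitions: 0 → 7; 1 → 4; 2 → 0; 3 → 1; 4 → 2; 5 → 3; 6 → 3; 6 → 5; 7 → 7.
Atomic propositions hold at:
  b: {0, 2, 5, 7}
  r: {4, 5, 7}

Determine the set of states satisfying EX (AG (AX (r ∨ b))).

{0, 1, 2, 3, 4, 7}

Sat(r ∨ b) = {0, 2, 4, 5, 7}
Sat(AX (r ∨ b)) = {s : every successor in {0, 2, 4, 5, 7}} = {0, 1, 2, 4, 7}
AG (AX (r ∨ b)): greatest fixpoint, start Z0 = {0, 1, 2, 4, 7}, keep only states in Sat with every successor in Z. Already a fixed point.
Sat(AG (AX (r ∨ b))) = {0, 1, 2, 4, 7}
Sat(EX (AG (AX (r ∨ b)))) = {s : some successor in {0, 1, 2, 4, 7}} = {0, 1, 2, 3, 4, 7}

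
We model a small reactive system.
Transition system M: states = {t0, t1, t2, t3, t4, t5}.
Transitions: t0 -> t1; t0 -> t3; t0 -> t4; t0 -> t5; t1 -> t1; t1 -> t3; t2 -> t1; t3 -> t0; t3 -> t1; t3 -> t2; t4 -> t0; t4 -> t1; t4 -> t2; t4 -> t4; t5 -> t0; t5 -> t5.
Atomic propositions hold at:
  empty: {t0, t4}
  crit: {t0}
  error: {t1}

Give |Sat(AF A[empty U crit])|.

1

A[empty U crit]: least fixpoint, start Z0 = Sat(crit) = {t0}, add states in Sat(empty) with every successor in Z. Already a fixed point.
Sat(A[empty U crit]) = {t0}
AF A[empty U crit]: least fixpoint, start Z0 = {t0}, add states with every successor in Z. Already a fixed point.
Sat(AF A[empty U crit]) = {t0}
|Sat(AF A[empty U crit])| = |{t0}| = 1.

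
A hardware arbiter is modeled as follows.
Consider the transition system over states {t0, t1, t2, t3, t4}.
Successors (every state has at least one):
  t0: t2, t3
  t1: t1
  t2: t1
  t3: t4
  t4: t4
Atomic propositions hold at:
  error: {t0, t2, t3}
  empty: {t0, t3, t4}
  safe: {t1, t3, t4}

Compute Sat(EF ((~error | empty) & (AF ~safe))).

Sat(~error) = {t1, t4}
Sat(~error | empty) = {t0, t1, t3, t4}
Sat(~safe) = {t0, t2}
AF ~safe: least fixpoint, start Z0 = {t0, t2}, add states with every successor in Z. Already a fixed point.
Sat(AF ~safe) = {t0, t2}
Sat((~error | empty) & (AF ~safe)) = {t0}
EF ((~error | empty) & (AF ~safe)): least fixpoint, start Z0 = {t0}, add states with some successor in Z. Already a fixed point.
Sat(EF ((~error | empty) & (AF ~safe))) = {t0}

{t0}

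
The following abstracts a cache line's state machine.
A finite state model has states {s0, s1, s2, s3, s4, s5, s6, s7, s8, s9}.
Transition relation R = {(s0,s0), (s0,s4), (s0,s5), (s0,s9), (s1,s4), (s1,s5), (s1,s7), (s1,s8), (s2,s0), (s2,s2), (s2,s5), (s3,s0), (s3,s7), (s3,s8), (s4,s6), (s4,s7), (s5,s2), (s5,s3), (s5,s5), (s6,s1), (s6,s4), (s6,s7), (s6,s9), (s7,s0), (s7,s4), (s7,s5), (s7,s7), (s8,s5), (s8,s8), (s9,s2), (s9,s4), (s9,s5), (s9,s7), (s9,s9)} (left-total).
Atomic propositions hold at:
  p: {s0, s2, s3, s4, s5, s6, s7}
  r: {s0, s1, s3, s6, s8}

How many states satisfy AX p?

Sat(AX p) = {s : every successor in {s0, s2, s3, s4, s5, s6, s7}} = {s2, s4, s5, s7}
|Sat(AX p)| = |{s2, s4, s5, s7}| = 4.

4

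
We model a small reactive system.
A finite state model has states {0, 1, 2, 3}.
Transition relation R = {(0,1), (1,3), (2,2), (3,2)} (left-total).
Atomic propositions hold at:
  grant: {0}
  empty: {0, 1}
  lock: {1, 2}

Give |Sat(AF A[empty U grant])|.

1

A[empty U grant]: least fixpoint, start Z0 = Sat(grant) = {0}, add states in Sat(empty) with every successor in Z. Already a fixed point.
Sat(A[empty U grant]) = {0}
AF A[empty U grant]: least fixpoint, start Z0 = {0}, add states with every successor in Z. Already a fixed point.
Sat(AF A[empty U grant]) = {0}
|Sat(AF A[empty U grant])| = |{0}| = 1.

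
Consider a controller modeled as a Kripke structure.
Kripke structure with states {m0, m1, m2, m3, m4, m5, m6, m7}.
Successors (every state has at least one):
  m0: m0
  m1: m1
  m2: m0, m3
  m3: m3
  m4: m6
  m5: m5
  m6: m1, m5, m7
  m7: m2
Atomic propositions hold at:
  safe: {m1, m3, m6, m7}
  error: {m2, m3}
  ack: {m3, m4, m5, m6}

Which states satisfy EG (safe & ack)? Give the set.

Sat(safe & ack) = {m3, m6}
EG (safe & ack): greatest fixpoint, start Z0 = {m3, m6}, keep only states in Sat with some successor in Z. Z1 = {m3}; fixed.
Sat(EG (safe & ack)) = {m3}

{m3}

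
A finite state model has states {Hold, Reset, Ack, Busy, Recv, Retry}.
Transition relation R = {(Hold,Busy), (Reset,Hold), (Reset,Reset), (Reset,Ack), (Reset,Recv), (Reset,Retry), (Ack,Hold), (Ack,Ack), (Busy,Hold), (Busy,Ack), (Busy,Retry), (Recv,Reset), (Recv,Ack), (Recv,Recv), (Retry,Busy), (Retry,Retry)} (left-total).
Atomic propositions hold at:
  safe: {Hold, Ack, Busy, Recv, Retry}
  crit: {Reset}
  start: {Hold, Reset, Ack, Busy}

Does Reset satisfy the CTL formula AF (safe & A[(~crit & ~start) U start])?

Sat(~crit) = {Hold, Ack, Busy, Recv, Retry}
Sat(~start) = {Recv, Retry}
Sat(~crit & ~start) = {Recv, Retry}
A[(~crit & ~start) U start]: least fixpoint, start Z0 = Sat(start) = {Hold, Reset, Ack, Busy}, add states in Sat(~crit & ~start) with every successor in Z. Already a fixed point.
Sat(A[(~crit & ~start) U start]) = {Hold, Reset, Ack, Busy}
Sat(safe & A[(~crit & ~start) U start]) = {Hold, Ack, Busy}
AF (safe & A[(~crit & ~start) U start]): least fixpoint, start Z0 = {Hold, Ack, Busy}, add states with every successor in Z. Already a fixed point.
Sat(AF (safe & A[(~crit & ~start) U start])) = {Hold, Ack, Busy}
Reset ∉ Sat(AF (safe & A[(~crit & ~start) U start])) = {Hold, Ack, Busy}, so the formula does not hold at Reset.

No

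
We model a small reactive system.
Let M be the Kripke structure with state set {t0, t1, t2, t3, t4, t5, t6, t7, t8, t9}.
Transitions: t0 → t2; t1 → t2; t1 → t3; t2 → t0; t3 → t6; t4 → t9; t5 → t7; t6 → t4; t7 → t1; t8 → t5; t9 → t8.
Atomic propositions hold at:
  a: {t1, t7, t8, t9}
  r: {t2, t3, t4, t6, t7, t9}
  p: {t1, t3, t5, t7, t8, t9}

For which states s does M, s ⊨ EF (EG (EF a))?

EF a: least fixpoint, start Z0 = {t1, t7, t8, t9}, add states with some successor in Z. Z1 = {t1, t4, t5, t7, t8, t9}; Z2 = {t1, t4, t5, t6, t7, t8, t9}; Z3 = {t1, t3, t4, t5, t6, t7, t8, t9}; fixed.
Sat(EF a) = {t1, t3, t4, t5, t6, t7, t8, t9}
EG (EF a): greatest fixpoint, start Z0 = {t1, t3, t4, t5, t6, t7, t8, t9}, keep only states in Sat with some successor in Z. Already a fixed point.
Sat(EG (EF a)) = {t1, t3, t4, t5, t6, t7, t8, t9}
EF (EG (EF a)): least fixpoint, start Z0 = {t1, t3, t4, t5, t6, t7, t8, t9}, add states with some successor in Z. Already a fixed point.
Sat(EF (EG (EF a))) = {t1, t3, t4, t5, t6, t7, t8, t9}

{t1, t3, t4, t5, t6, t7, t8, t9}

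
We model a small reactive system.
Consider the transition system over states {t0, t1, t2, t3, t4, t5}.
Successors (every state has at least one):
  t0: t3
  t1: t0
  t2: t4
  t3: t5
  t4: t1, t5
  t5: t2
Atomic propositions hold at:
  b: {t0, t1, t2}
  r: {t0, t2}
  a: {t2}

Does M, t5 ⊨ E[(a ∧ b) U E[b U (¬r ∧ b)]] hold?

Sat(a ∧ b) = {t2}
Sat(¬r) = {t1, t3, t4, t5}
Sat(¬r ∧ b) = {t1}
E[b U (¬r ∧ b)]: least fixpoint, start Z0 = Sat((¬r ∧ b)) = {t1}, add states in Sat(b) with some successor in Z. Already a fixed point.
Sat(E[b U (¬r ∧ b)]) = {t1}
E[(a ∧ b) U E[b U (¬r ∧ b)]]: least fixpoint, start Z0 = Sat(E[b U (¬r ∧ b)]) = {t1}, add states in Sat(a ∧ b) with some successor in Z. Already a fixed point.
Sat(E[(a ∧ b) U E[b U (¬r ∧ b)]]) = {t1}
t5 ∉ Sat(E[(a ∧ b) U E[b U (¬r ∧ b)]]) = {t1}, so the formula does not hold at t5.

No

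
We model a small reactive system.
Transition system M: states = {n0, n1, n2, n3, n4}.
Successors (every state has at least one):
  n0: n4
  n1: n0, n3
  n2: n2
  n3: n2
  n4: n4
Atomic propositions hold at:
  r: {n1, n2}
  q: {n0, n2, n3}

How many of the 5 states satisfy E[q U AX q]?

3

Sat(AX q) = {s : every successor in {n0, n2, n3}} = {n1, n2, n3}
E[q U AX q]: least fixpoint, start Z0 = Sat(AX q) = {n1, n2, n3}, add states in Sat(q) with some successor in Z. Already a fixed point.
Sat(E[q U AX q]) = {n1, n2, n3}
|Sat(E[q U AX q])| = |{n1, n2, n3}| = 3.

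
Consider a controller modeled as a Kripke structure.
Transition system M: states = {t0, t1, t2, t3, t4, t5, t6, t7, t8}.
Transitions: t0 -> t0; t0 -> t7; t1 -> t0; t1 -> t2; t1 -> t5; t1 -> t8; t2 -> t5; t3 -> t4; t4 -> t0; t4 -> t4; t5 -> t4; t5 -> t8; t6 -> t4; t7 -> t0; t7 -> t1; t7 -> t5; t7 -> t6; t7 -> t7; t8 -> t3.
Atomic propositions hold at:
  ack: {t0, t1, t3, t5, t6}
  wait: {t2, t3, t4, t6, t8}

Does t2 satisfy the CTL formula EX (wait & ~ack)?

No

Sat(~ack) = {t2, t4, t7, t8}
Sat(wait & ~ack) = {t2, t4, t8}
Sat(EX (wait & ~ack)) = {s : some successor in {t2, t4, t8}} = {t1, t3, t4, t5, t6}
t2 ∉ Sat(EX (wait & ~ack)) = {t1, t3, t4, t5, t6}, so the formula does not hold at t2.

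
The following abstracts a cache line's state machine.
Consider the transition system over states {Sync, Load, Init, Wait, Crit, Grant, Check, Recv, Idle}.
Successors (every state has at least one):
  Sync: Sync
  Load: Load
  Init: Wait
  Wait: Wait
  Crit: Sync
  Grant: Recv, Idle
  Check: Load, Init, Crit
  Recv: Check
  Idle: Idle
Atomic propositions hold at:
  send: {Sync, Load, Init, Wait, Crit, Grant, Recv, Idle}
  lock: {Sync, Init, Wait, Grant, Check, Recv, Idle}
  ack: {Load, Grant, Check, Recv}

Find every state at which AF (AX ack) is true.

{Load, Recv}

Sat(AX ack) = {s : every successor in {Load, Grant, Check, Recv}} = {Load, Recv}
AF (AX ack): least fixpoint, start Z0 = {Load, Recv}, add states with every successor in Z. Already a fixed point.
Sat(AF (AX ack)) = {Load, Recv}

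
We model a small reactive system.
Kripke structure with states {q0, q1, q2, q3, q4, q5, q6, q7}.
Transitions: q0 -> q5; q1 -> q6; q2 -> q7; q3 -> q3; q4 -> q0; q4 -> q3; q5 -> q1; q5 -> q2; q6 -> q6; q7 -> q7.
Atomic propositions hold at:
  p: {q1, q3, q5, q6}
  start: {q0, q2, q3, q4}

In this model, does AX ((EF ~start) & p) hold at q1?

Sat(~start) = {q1, q5, q6, q7}
EF ~start: least fixpoint, start Z0 = {q1, q5, q6, q7}, add states with some successor in Z. Z1 = {q0, q1, q2, q5, q6, q7}; Z2 = {q0, q1, q2, q4, q5, q6, q7}; fixed.
Sat(EF ~start) = {q0, q1, q2, q4, q5, q6, q7}
Sat((EF ~start) & p) = {q1, q5, q6}
Sat(AX ((EF ~start) & p)) = {s : every successor in {q1, q5, q6}} = {q0, q1, q6}
q1 ∈ Sat(AX ((EF ~start) & p)) = {q0, q1, q6}, so the formula holds at q1.

Yes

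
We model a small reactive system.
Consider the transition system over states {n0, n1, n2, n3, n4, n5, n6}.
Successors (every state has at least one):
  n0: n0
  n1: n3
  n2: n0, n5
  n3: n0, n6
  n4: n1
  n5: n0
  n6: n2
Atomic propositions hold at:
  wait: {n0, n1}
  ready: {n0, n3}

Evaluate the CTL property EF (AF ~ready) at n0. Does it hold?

No

Sat(~ready) = {n1, n2, n4, n5, n6}
AF ~ready: least fixpoint, start Z0 = {n1, n2, n4, n5, n6}, add states with every successor in Z. Already a fixed point.
Sat(AF ~ready) = {n1, n2, n4, n5, n6}
EF (AF ~ready): least fixpoint, start Z0 = {n1, n2, n4, n5, n6}, add states with some successor in Z. Z1 = {n1, n2, n3, n4, n5, n6}; fixed.
Sat(EF (AF ~ready)) = {n1, n2, n3, n4, n5, n6}
n0 ∉ Sat(EF (AF ~ready)) = {n1, n2, n3, n4, n5, n6}, so the formula does not hold at n0.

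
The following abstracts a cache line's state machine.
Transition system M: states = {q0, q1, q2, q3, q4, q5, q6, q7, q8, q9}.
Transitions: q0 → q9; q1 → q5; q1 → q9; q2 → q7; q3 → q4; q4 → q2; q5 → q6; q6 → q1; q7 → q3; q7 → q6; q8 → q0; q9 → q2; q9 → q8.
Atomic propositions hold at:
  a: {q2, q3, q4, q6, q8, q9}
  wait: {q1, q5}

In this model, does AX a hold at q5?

Sat(AX a) = {s : every successor in {q2, q3, q4, q6, q8, q9}} = {q0, q3, q4, q5, q7, q9}
q5 ∈ Sat(AX a) = {q0, q3, q4, q5, q7, q9}, so the formula holds at q5.

Yes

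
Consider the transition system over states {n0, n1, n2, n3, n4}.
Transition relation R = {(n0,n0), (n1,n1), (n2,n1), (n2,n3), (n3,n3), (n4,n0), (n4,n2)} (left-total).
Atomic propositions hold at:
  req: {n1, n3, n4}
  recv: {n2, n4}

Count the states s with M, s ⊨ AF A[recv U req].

4

A[recv U req]: least fixpoint, start Z0 = Sat(req) = {n1, n3, n4}, add states in Sat(recv) with every successor in Z. Z1 = {n1, n2, n3, n4}; fixed.
Sat(A[recv U req]) = {n1, n2, n3, n4}
AF A[recv U req]: least fixpoint, start Z0 = {n1, n2, n3, n4}, add states with every successor in Z. Already a fixed point.
Sat(AF A[recv U req]) = {n1, n2, n3, n4}
|Sat(AF A[recv U req])| = |{n1, n2, n3, n4}| = 4.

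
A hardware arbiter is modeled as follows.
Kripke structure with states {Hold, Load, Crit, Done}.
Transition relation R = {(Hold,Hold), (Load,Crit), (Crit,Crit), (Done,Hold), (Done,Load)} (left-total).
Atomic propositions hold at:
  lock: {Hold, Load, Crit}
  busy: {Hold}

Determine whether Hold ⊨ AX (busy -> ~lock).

No

Sat(~lock) = {Done}
Sat(busy -> ~lock) = {Load, Crit, Done}
Sat(AX (busy -> ~lock)) = {s : every successor in {Load, Crit, Done}} = {Load, Crit}
Hold ∉ Sat(AX (busy -> ~lock)) = {Load, Crit}, so the formula does not hold at Hold.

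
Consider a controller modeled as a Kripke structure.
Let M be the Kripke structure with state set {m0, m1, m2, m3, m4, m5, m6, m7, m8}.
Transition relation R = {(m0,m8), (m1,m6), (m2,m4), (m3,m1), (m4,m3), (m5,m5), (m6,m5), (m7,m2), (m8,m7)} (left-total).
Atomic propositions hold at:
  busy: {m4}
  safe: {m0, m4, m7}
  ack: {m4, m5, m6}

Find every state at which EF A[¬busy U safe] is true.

{m0, m2, m4, m7, m8}

Sat(¬busy) = {m0, m1, m2, m3, m5, m6, m7, m8}
A[¬busy U safe]: least fixpoint, start Z0 = Sat(safe) = {m0, m4, m7}, add states in Sat(¬busy) with every successor in Z. Z1 = {m0, m2, m4, m7, m8}; fixed.
Sat(A[¬busy U safe]) = {m0, m2, m4, m7, m8}
EF A[¬busy U safe]: least fixpoint, start Z0 = {m0, m2, m4, m7, m8}, add states with some successor in Z. Already a fixed point.
Sat(EF A[¬busy U safe]) = {m0, m2, m4, m7, m8}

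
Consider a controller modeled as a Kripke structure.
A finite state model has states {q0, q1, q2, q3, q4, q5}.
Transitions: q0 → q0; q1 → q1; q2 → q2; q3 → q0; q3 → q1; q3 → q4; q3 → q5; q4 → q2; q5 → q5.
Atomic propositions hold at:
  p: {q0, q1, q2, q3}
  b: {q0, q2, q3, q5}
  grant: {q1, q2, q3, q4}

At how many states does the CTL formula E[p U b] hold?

E[p U b]: least fixpoint, start Z0 = Sat(b) = {q0, q2, q3, q5}, add states in Sat(p) with some successor in Z. Already a fixed point.
Sat(E[p U b]) = {q0, q2, q3, q5}
|Sat(E[p U b])| = |{q0, q2, q3, q5}| = 4.

4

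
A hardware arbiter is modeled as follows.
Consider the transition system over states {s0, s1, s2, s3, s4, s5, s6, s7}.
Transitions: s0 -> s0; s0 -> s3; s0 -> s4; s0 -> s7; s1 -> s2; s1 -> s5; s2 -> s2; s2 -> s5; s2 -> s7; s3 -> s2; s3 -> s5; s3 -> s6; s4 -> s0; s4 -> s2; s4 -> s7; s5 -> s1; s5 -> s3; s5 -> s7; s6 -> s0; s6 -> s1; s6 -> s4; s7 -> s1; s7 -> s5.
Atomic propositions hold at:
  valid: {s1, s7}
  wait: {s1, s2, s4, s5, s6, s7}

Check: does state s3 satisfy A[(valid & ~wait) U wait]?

No

Sat(~wait) = {s0, s3}
Sat(valid & ~wait) = ∅
A[(valid & ~wait) U wait]: least fixpoint, start Z0 = Sat(wait) = {s1, s2, s4, s5, s6, s7}, add states in Sat(valid & ~wait) with every successor in Z. Already a fixed point.
Sat(A[(valid & ~wait) U wait]) = {s1, s2, s4, s5, s6, s7}
s3 ∉ Sat(A[(valid & ~wait) U wait]) = {s1, s2, s4, s5, s6, s7}, so the formula does not hold at s3.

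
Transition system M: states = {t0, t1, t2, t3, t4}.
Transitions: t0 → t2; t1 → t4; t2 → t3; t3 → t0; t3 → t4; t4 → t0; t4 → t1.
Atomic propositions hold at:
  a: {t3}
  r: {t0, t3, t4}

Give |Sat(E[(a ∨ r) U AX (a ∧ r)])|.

Sat(a ∨ r) = {t0, t3, t4}
Sat(a ∧ r) = {t3}
Sat(AX (a ∧ r)) = {s : every successor in {t3}} = {t2}
E[(a ∨ r) U AX (a ∧ r)]: least fixpoint, start Z0 = Sat(AX (a ∧ r)) = {t2}, add states in Sat(a ∨ r) with some successor in Z. Z1 = {t0, t2}; Z2 = {t0, t2, t3, t4}; fixed.
Sat(E[(a ∨ r) U AX (a ∧ r)]) = {t0, t2, t3, t4}
|Sat(E[(a ∨ r) U AX (a ∧ r)])| = |{t0, t2, t3, t4}| = 4.

4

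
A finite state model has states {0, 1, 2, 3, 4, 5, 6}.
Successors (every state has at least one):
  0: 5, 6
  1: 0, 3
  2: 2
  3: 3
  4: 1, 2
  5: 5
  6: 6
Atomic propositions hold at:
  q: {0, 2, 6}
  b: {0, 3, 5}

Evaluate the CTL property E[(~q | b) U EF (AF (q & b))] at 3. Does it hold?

No

Sat(~q) = {1, 3, 4, 5}
Sat(~q | b) = {0, 1, 3, 4, 5}
Sat(q & b) = {0}
AF (q & b): least fixpoint, start Z0 = {0}, add states with every successor in Z. Already a fixed point.
Sat(AF (q & b)) = {0}
EF (AF (q & b)): least fixpoint, start Z0 = {0}, add states with some successor in Z. Z1 = {0, 1}; Z2 = {0, 1, 4}; fixed.
Sat(EF (AF (q & b))) = {0, 1, 4}
E[(~q | b) U EF (AF (q & b))]: least fixpoint, start Z0 = Sat(EF (AF (q & b))) = {0, 1, 4}, add states in Sat(~q | b) with some successor in Z. Already a fixed point.
Sat(E[(~q | b) U EF (AF (q & b))]) = {0, 1, 4}
3 ∉ Sat(E[(~q | b) U EF (AF (q & b))]) = {0, 1, 4}, so the formula does not hold at 3.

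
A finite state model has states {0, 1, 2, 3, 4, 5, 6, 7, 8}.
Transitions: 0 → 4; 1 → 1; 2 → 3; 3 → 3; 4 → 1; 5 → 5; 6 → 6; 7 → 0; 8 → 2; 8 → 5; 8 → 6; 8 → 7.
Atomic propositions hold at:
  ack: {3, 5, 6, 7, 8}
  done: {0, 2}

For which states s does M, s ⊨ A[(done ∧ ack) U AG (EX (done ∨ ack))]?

{2, 3, 5, 6}

Sat(done ∧ ack) = ∅
Sat(done ∨ ack) = {0, 2, 3, 5, 6, 7, 8}
Sat(EX (done ∨ ack)) = {s : some successor in {0, 2, 3, 5, 6, 7, 8}} = {2, 3, 5, 6, 7, 8}
AG (EX (done ∨ ack)): greatest fixpoint, start Z0 = {2, 3, 5, 6, 7, 8}, keep only states in Sat with every successor in Z. Z1 = {2, 3, 5, 6, 8}; Z2 = {2, 3, 5, 6}; fixed.
Sat(AG (EX (done ∨ ack))) = {2, 3, 5, 6}
A[(done ∧ ack) U AG (EX (done ∨ ack))]: least fixpoint, start Z0 = Sat(AG (EX (done ∨ ack))) = {2, 3, 5, 6}, add states in Sat(done ∧ ack) with every successor in Z. Already a fixed point.
Sat(A[(done ∧ ack) U AG (EX (done ∨ ack))]) = {2, 3, 5, 6}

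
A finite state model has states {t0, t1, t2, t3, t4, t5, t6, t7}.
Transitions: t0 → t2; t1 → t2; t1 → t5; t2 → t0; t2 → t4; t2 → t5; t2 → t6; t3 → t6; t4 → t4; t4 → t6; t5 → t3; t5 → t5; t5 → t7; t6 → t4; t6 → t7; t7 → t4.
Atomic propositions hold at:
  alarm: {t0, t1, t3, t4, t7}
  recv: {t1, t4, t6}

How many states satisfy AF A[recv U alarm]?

A[recv U alarm]: least fixpoint, start Z0 = Sat(alarm) = {t0, t1, t3, t4, t7}, add states in Sat(recv) with every successor in Z. Z1 = {t0, t1, t3, t4, t6, t7}; fixed.
Sat(A[recv U alarm]) = {t0, t1, t3, t4, t6, t7}
AF A[recv U alarm]: least fixpoint, start Z0 = {t0, t1, t3, t4, t6, t7}, add states with every successor in Z. Already a fixed point.
Sat(AF A[recv U alarm]) = {t0, t1, t3, t4, t6, t7}
|Sat(AF A[recv U alarm])| = |{t0, t1, t3, t4, t6, t7}| = 6.

6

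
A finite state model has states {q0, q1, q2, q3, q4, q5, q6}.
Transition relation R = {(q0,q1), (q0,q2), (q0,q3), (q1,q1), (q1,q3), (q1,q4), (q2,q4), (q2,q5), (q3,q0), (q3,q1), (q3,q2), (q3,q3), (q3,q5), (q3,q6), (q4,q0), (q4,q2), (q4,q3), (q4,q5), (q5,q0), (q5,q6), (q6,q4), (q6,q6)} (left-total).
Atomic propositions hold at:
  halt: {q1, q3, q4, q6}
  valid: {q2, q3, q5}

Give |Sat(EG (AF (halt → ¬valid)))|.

6

Sat(¬valid) = {q0, q1, q4, q6}
Sat(halt → ¬valid) = {q0, q1, q2, q4, q5, q6}
AF (halt → ¬valid): least fixpoint, start Z0 = {q0, q1, q2, q4, q5, q6}, add states with every successor in Z. Already a fixed point.
Sat(AF (halt → ¬valid)) = {q0, q1, q2, q4, q5, q6}
EG (AF (halt → ¬valid)): greatest fixpoint, start Z0 = {q0, q1, q2, q4, q5, q6}, keep only states in Sat with some successor in Z. Already a fixed point.
Sat(EG (AF (halt → ¬valid))) = {q0, q1, q2, q4, q5, q6}
|Sat(EG (AF (halt → ¬valid)))| = |{q0, q1, q2, q4, q5, q6}| = 6.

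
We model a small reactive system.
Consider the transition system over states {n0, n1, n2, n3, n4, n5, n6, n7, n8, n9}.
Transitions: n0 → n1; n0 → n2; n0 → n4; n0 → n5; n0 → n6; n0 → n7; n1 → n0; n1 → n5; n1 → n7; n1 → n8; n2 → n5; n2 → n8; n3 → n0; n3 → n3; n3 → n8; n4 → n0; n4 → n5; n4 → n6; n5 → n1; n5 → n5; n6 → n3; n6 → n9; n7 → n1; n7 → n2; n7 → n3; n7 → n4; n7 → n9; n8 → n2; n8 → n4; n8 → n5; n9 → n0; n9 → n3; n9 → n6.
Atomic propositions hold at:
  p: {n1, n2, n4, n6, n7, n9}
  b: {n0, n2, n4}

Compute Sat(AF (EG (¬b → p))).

Sat(¬b) = {n1, n3, n5, n6, n7, n8, n9}
Sat(¬b → p) = {n0, n1, n2, n4, n6, n7, n9}
EG (¬b → p): greatest fixpoint, start Z0 = {n0, n1, n2, n4, n6, n7, n9}, keep only states in Sat with some successor in Z. Z1 = {n0, n1, n4, n6, n7, n9}; fixed.
Sat(EG (¬b → p)) = {n0, n1, n4, n6, n7, n9}
AF (EG (¬b → p)): least fixpoint, start Z0 = {n0, n1, n4, n6, n7, n9}, add states with every successor in Z. Already a fixed point.
Sat(AF (EG (¬b → p))) = {n0, n1, n4, n6, n7, n9}

{n0, n1, n4, n6, n7, n9}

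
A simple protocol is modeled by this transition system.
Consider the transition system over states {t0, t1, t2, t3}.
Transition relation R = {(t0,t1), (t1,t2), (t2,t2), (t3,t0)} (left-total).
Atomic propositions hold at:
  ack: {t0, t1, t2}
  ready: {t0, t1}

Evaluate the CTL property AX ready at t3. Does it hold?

Sat(AX ready) = {s : every successor in {t0, t1}} = {t0, t3}
t3 ∈ Sat(AX ready) = {t0, t3}, so the formula holds at t3.

Yes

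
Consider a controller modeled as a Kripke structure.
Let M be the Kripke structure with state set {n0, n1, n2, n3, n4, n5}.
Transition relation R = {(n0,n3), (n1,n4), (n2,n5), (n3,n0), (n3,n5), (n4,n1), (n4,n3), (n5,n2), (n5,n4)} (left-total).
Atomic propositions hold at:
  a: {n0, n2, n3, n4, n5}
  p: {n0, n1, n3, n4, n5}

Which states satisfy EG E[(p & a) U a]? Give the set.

{n0, n2, n3, n4, n5}

Sat(p & a) = {n0, n3, n4, n5}
E[(p & a) U a]: least fixpoint, start Z0 = Sat(a) = {n0, n2, n3, n4, n5}, add states in Sat(p & a) with some successor in Z. Already a fixed point.
Sat(E[(p & a) U a]) = {n0, n2, n3, n4, n5}
EG E[(p & a) U a]: greatest fixpoint, start Z0 = {n0, n2, n3, n4, n5}, keep only states in Sat with some successor in Z. Already a fixed point.
Sat(EG E[(p & a) U a]) = {n0, n2, n3, n4, n5}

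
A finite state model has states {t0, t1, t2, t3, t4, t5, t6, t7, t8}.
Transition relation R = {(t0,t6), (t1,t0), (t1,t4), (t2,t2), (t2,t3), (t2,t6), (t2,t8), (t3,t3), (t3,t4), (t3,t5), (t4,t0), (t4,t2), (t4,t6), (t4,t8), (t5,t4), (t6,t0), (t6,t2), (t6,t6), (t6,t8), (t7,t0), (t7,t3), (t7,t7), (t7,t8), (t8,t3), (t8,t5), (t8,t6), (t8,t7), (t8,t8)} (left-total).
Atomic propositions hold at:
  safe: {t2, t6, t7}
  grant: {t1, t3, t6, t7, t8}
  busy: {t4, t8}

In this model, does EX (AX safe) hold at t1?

Sat(AX safe) = {s : every successor in {t2, t6, t7}} = {t0}
Sat(EX (AX safe)) = {s : some successor in {t0}} = {t1, t4, t6, t7}
t1 ∈ Sat(EX (AX safe)) = {t1, t4, t6, t7}, so the formula holds at t1.

Yes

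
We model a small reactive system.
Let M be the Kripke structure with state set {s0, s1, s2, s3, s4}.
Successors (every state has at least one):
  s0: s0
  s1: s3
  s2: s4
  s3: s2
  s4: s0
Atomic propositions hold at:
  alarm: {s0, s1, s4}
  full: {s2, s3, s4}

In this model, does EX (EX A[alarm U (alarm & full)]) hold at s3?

Sat(alarm & full) = {s4}
A[alarm U (alarm & full)]: least fixpoint, start Z0 = Sat((alarm & full)) = {s4}, add states in Sat(alarm) with every successor in Z. Already a fixed point.
Sat(A[alarm U (alarm & full)]) = {s4}
Sat(EX A[alarm U (alarm & full)]) = {s : some successor in {s4}} = {s2}
Sat(EX (EX A[alarm U (alarm & full)])) = {s : some successor in {s2}} = {s3}
s3 ∈ Sat(EX (EX A[alarm U (alarm & full)])) = {s3}, so the formula holds at s3.

Yes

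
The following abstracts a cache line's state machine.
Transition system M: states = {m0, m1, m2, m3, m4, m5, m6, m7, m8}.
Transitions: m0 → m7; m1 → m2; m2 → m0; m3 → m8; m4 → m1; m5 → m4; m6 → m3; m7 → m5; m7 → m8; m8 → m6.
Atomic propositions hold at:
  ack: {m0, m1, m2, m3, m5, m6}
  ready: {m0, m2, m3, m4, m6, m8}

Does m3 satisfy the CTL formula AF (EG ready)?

Yes

EG ready: greatest fixpoint, start Z0 = {m0, m2, m3, m4, m6, m8}, keep only states in Sat with some successor in Z. Z1 = {m2, m3, m6, m8}; Z2 = {m3, m6, m8}; fixed.
Sat(EG ready) = {m3, m6, m8}
AF (EG ready): least fixpoint, start Z0 = {m3, m6, m8}, add states with every successor in Z. Already a fixed point.
Sat(AF (EG ready)) = {m3, m6, m8}
m3 ∈ Sat(AF (EG ready)) = {m3, m6, m8}, so the formula holds at m3.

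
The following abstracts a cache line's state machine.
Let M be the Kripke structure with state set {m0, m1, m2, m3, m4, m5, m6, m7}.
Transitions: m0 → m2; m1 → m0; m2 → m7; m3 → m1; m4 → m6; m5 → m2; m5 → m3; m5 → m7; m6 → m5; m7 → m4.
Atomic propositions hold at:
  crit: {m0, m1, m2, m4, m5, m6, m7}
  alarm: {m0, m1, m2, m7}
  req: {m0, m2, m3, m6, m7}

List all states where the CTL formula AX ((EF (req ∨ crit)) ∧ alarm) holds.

Sat(req ∨ crit) = {m0, m1, m2, m3, m4, m5, m6, m7}
EF (req ∨ crit): least fixpoint, start Z0 = {m0, m1, m2, m3, m4, m5, m6, m7}, add states with some successor in Z. Already a fixed point.
Sat(EF (req ∨ crit)) = {m0, m1, m2, m3, m4, m5, m6, m7}
Sat((EF (req ∨ crit)) ∧ alarm) = {m0, m1, m2, m7}
Sat(AX ((EF (req ∨ crit)) ∧ alarm)) = {s : every successor in {m0, m1, m2, m7}} = {m0, m1, m2, m3}

{m0, m1, m2, m3}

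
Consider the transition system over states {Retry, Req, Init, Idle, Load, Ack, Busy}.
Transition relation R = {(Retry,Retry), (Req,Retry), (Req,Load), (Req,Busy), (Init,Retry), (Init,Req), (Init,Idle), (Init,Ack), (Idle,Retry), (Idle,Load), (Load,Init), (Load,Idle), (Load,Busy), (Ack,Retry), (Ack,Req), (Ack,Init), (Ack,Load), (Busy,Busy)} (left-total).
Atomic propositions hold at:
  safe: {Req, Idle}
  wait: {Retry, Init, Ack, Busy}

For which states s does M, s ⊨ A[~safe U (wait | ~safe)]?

Sat(~safe) = {Retry, Init, Load, Ack, Busy}
Sat(wait | ~safe) = {Retry, Init, Load, Ack, Busy}
A[~safe U (wait | ~safe)]: least fixpoint, start Z0 = Sat((wait | ~safe)) = {Retry, Init, Load, Ack, Busy}, add states in Sat(~safe) with every successor in Z. Already a fixed point.
Sat(A[~safe U (wait | ~safe)]) = {Retry, Init, Load, Ack, Busy}

{Retry, Init, Load, Ack, Busy}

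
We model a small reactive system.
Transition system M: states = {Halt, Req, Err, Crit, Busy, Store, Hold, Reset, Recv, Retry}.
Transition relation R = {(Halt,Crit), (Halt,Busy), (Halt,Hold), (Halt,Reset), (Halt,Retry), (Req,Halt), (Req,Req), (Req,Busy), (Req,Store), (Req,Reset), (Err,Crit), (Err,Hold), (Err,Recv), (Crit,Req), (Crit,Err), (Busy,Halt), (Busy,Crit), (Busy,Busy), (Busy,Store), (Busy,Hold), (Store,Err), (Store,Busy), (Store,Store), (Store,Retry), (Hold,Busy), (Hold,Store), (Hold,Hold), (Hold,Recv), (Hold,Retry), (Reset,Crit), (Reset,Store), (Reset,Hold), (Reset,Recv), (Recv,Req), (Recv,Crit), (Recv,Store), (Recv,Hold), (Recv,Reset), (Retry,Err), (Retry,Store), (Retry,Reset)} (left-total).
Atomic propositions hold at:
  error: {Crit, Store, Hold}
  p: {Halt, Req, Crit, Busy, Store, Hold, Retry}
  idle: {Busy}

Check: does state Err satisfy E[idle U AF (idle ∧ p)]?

Sat(idle ∧ p) = {Busy}
AF (idle ∧ p): least fixpoint, start Z0 = {Busy}, add states with every successor in Z. Already a fixed point.
Sat(AF (idle ∧ p)) = {Busy}
E[idle U AF (idle ∧ p)]: least fixpoint, start Z0 = Sat(AF (idle ∧ p)) = {Busy}, add states in Sat(idle) with some successor in Z. Already a fixed point.
Sat(E[idle U AF (idle ∧ p)]) = {Busy}
Err ∉ Sat(E[idle U AF (idle ∧ p)]) = {Busy}, so the formula does not hold at Err.

No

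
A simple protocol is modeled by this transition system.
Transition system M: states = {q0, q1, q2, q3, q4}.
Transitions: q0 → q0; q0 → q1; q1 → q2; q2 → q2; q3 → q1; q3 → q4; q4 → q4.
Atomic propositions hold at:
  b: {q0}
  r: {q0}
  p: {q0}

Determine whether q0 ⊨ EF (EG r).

EG r: greatest fixpoint, start Z0 = {q0}, keep only states in Sat with some successor in Z. Already a fixed point.
Sat(EG r) = {q0}
EF (EG r): least fixpoint, start Z0 = {q0}, add states with some successor in Z. Already a fixed point.
Sat(EF (EG r)) = {q0}
q0 ∈ Sat(EF (EG r)) = {q0}, so the formula holds at q0.

Yes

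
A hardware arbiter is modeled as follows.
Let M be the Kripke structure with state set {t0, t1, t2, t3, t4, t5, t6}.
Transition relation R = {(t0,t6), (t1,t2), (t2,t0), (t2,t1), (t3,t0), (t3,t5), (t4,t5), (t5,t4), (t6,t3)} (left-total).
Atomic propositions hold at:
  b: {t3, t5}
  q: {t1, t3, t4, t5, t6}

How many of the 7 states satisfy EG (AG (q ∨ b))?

Sat(q ∨ b) = {t1, t3, t4, t5, t6}
AG (q ∨ b): greatest fixpoint, start Z0 = {t1, t3, t4, t5, t6}, keep only states in Sat with every successor in Z. Z1 = {t4, t5, t6}; Z2 = {t4, t5}; fixed.
Sat(AG (q ∨ b)) = {t4, t5}
EG (AG (q ∨ b)): greatest fixpoint, start Z0 = {t4, t5}, keep only states in Sat with some successor in Z. Already a fixed point.
Sat(EG (AG (q ∨ b))) = {t4, t5}
|Sat(EG (AG (q ∨ b)))| = |{t4, t5}| = 2.

2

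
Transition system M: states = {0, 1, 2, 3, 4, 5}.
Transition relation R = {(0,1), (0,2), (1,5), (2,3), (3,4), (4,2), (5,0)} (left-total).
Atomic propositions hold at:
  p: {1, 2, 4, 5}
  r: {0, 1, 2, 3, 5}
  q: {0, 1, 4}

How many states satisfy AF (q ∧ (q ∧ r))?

Sat(q ∧ r) = {0, 1}
Sat(q ∧ (q ∧ r)) = {0, 1}
AF (q ∧ (q ∧ r)): least fixpoint, start Z0 = {0, 1}, add states with every successor in Z. Z1 = {0, 1, 5}; fixed.
Sat(AF (q ∧ (q ∧ r))) = {0, 1, 5}
|Sat(AF (q ∧ (q ∧ r)))| = |{0, 1, 5}| = 3.

3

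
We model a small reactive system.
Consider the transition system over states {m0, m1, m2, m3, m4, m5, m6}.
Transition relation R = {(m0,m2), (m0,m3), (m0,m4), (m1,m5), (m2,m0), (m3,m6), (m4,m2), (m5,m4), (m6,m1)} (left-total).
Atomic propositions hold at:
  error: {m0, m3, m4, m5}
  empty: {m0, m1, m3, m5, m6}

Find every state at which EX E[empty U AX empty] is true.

Sat(AX empty) = {s : every successor in {m0, m1, m3, m5, m6}} = {m1, m2, m3, m6}
E[empty U AX empty]: least fixpoint, start Z0 = Sat(AX empty) = {m1, m2, m3, m6}, add states in Sat(empty) with some successor in Z. Z1 = {m0, m1, m2, m3, m6}; fixed.
Sat(E[empty U AX empty]) = {m0, m1, m2, m3, m6}
Sat(EX E[empty U AX empty]) = {s : some successor in {m0, m1, m2, m3, m6}} = {m0, m2, m3, m4, m6}

{m0, m2, m3, m4, m6}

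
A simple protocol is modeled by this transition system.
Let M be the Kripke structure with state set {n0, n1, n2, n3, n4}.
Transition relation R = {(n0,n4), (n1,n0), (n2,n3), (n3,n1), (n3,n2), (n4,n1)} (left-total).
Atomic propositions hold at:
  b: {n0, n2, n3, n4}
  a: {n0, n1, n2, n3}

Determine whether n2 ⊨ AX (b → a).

Sat(b → a) = {n0, n1, n2, n3}
Sat(AX (b → a)) = {s : every successor in {n0, n1, n2, n3}} = {n1, n2, n3, n4}
n2 ∈ Sat(AX (b → a)) = {n1, n2, n3, n4}, so the formula holds at n2.

Yes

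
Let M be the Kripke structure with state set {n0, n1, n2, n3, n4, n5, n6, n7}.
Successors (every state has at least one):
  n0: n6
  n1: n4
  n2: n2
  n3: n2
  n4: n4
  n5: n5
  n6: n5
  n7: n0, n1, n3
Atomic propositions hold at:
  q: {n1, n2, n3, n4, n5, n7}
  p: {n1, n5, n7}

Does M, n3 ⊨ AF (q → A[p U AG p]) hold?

No

AG p: greatest fixpoint, start Z0 = {n1, n5, n7}, keep only states in Sat with every successor in Z. Z1 = {n5}; fixed.
Sat(AG p) = {n5}
A[p U AG p]: least fixpoint, start Z0 = Sat(AG p) = {n5}, add states in Sat(p) with every successor in Z. Already a fixed point.
Sat(A[p U AG p]) = {n5}
Sat(q → A[p U AG p]) = {n0, n5, n6}
AF (q → A[p U AG p]): least fixpoint, start Z0 = {n0, n5, n6}, add states with every successor in Z. Already a fixed point.
Sat(AF (q → A[p U AG p])) = {n0, n5, n6}
n3 ∉ Sat(AF (q → A[p U AG p])) = {n0, n5, n6}, so the formula does not hold at n3.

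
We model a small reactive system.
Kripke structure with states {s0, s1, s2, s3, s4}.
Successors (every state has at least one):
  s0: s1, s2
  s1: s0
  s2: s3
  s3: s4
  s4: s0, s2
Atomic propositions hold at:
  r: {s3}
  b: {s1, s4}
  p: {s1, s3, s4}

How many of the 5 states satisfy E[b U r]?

1

E[b U r]: least fixpoint, start Z0 = Sat(r) = {s3}, add states in Sat(b) with some successor in Z. Already a fixed point.
Sat(E[b U r]) = {s3}
|Sat(E[b U r])| = |{s3}| = 1.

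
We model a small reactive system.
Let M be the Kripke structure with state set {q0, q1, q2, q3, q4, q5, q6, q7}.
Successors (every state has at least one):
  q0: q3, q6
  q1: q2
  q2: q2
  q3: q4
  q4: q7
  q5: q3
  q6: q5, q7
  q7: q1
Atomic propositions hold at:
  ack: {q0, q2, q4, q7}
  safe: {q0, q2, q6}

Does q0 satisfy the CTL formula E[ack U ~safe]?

Sat(~safe) = {q1, q3, q4, q5, q7}
E[ack U ~safe]: least fixpoint, start Z0 = Sat(~safe) = {q1, q3, q4, q5, q7}, add states in Sat(ack) with some successor in Z. Z1 = {q0, q1, q3, q4, q5, q7}; fixed.
Sat(E[ack U ~safe]) = {q0, q1, q3, q4, q5, q7}
q0 ∈ Sat(E[ack U ~safe]) = {q0, q1, q3, q4, q5, q7}, so the formula holds at q0.

Yes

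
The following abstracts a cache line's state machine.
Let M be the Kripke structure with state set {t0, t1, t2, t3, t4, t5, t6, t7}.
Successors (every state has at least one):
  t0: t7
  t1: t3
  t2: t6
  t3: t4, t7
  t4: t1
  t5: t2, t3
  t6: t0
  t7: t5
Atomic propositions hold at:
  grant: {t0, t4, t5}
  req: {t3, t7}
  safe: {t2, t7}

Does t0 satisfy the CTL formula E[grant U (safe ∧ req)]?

Yes

Sat(safe ∧ req) = {t7}
E[grant U (safe ∧ req)]: least fixpoint, start Z0 = Sat((safe ∧ req)) = {t7}, add states in Sat(grant) with some successor in Z. Z1 = {t0, t7}; fixed.
Sat(E[grant U (safe ∧ req)]) = {t0, t7}
t0 ∈ Sat(E[grant U (safe ∧ req)]) = {t0, t7}, so the formula holds at t0.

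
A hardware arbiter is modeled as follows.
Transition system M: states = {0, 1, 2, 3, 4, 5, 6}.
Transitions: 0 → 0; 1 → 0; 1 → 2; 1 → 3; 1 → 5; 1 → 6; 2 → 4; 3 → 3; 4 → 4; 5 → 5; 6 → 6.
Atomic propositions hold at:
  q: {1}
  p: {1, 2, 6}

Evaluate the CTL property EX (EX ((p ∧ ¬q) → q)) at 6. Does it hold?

Sat(¬q) = {0, 2, 3, 4, 5, 6}
Sat(p ∧ ¬q) = {2, 6}
Sat((p ∧ ¬q) → q) = {0, 1, 3, 4, 5}
Sat(EX ((p ∧ ¬q) → q)) = {s : some successor in {0, 1, 3, 4, 5}} = {0, 1, 2, 3, 4, 5}
Sat(EX (EX ((p ∧ ¬q) → q))) = {s : some successor in {0, 1, 2, 3, 4, 5}} = {0, 1, 2, 3, 4, 5}
6 ∉ Sat(EX (EX ((p ∧ ¬q) → q))) = {0, 1, 2, 3, 4, 5}, so the formula does not hold at 6.

No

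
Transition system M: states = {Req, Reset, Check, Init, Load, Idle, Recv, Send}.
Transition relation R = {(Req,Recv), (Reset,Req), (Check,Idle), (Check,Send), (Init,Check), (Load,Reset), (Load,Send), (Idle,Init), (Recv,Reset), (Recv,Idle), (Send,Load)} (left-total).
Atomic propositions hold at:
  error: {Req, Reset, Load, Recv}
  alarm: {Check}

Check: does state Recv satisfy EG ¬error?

Sat(¬error) = {Check, Init, Idle, Send}
EG ¬error: greatest fixpoint, start Z0 = {Check, Init, Idle, Send}, keep only states in Sat with some successor in Z. Z1 = {Check, Init, Idle}; fixed.
Sat(EG ¬error) = {Check, Init, Idle}
Recv ∉ Sat(EG ¬error) = {Check, Init, Idle}, so the formula does not hold at Recv.

No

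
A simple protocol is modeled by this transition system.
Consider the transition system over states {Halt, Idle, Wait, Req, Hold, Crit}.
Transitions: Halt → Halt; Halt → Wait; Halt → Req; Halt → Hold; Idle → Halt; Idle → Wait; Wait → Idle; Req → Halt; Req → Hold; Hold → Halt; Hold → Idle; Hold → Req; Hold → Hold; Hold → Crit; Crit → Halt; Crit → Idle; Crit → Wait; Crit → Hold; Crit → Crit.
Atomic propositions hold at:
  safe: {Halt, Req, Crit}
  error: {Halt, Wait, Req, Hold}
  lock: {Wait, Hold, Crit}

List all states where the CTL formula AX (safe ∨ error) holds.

Sat(safe ∨ error) = {Halt, Wait, Req, Hold, Crit}
Sat(AX (safe ∨ error)) = {s : every successor in {Halt, Wait, Req, Hold, Crit}} = {Halt, Idle, Req}

{Halt, Idle, Req}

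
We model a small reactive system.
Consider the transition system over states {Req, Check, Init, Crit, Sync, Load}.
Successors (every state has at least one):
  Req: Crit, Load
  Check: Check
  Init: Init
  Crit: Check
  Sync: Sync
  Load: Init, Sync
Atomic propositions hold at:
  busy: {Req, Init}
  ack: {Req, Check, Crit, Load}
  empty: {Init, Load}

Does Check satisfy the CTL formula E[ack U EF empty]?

EF empty: least fixpoint, start Z0 = {Init, Load}, add states with some successor in Z. Z1 = {Req, Init, Load}; fixed.
Sat(EF empty) = {Req, Init, Load}
E[ack U EF empty]: least fixpoint, start Z0 = Sat(EF empty) = {Req, Init, Load}, add states in Sat(ack) with some successor in Z. Already a fixed point.
Sat(E[ack U EF empty]) = {Req, Init, Load}
Check ∉ Sat(E[ack U EF empty]) = {Req, Init, Load}, so the formula does not hold at Check.

No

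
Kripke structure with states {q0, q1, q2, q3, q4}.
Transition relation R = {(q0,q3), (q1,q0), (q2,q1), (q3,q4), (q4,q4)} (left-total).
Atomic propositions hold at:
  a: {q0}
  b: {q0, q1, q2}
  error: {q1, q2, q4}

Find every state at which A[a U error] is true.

{q1, q2, q4}

A[a U error]: least fixpoint, start Z0 = Sat(error) = {q1, q2, q4}, add states in Sat(a) with every successor in Z. Already a fixed point.
Sat(A[a U error]) = {q1, q2, q4}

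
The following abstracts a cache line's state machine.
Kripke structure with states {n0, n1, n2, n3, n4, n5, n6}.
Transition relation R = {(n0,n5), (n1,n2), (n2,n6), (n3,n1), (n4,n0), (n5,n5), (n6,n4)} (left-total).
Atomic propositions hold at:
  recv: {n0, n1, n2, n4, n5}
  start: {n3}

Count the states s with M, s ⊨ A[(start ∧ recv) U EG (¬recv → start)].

Sat(start ∧ recv) = ∅
Sat(¬recv) = {n3, n6}
Sat(¬recv → start) = {n0, n1, n2, n3, n4, n5}
EG (¬recv → start): greatest fixpoint, start Z0 = {n0, n1, n2, n3, n4, n5}, keep only states in Sat with some successor in Z. Z1 = {n0, n1, n3, n4, n5}; Z2 = {n0, n3, n4, n5}; Z3 = {n0, n4, n5}; fixed.
Sat(EG (¬recv → start)) = {n0, n4, n5}
A[(start ∧ recv) U EG (¬recv → start)]: least fixpoint, start Z0 = Sat(EG (¬recv → start)) = {n0, n4, n5}, add states in Sat(start ∧ recv) with every successor in Z. Already a fixed point.
Sat(A[(start ∧ recv) U EG (¬recv → start)]) = {n0, n4, n5}
|Sat(A[(start ∧ recv) U EG (¬recv → start)])| = |{n0, n4, n5}| = 3.

3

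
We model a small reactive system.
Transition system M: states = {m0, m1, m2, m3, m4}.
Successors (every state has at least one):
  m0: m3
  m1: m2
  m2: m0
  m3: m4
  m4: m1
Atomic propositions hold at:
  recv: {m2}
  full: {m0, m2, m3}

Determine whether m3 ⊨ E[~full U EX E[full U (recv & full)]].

Sat(~full) = {m1, m4}
Sat(recv & full) = {m2}
E[full U (recv & full)]: least fixpoint, start Z0 = Sat((recv & full)) = {m2}, add states in Sat(full) with some successor in Z. Already a fixed point.
Sat(E[full U (recv & full)]) = {m2}
Sat(EX E[full U (recv & full)]) = {s : some successor in {m2}} = {m1}
E[~full U EX E[full U (recv & full)]]: least fixpoint, start Z0 = Sat(EX E[full U (recv & full)]) = {m1}, add states in Sat(~full) with some successor in Z. Z1 = {m1, m4}; fixed.
Sat(E[~full U EX E[full U (recv & full)]]) = {m1, m4}
m3 ∉ Sat(E[~full U EX E[full U (recv & full)]]) = {m1, m4}, so the formula does not hold at m3.

No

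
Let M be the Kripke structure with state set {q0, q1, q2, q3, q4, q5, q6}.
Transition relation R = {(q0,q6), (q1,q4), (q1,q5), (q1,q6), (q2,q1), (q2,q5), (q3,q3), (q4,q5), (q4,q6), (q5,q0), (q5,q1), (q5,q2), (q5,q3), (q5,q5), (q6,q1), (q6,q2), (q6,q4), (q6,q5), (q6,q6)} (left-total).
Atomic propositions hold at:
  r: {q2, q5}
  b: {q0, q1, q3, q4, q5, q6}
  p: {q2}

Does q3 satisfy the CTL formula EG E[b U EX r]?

No

Sat(EX r) = {s : some successor in {q2, q5}} = {q1, q2, q4, q5, q6}
E[b U EX r]: least fixpoint, start Z0 = Sat(EX r) = {q1, q2, q4, q5, q6}, add states in Sat(b) with some successor in Z. Z1 = {q0, q1, q2, q4, q5, q6}; fixed.
Sat(E[b U EX r]) = {q0, q1, q2, q4, q5, q6}
EG E[b U EX r]: greatest fixpoint, start Z0 = {q0, q1, q2, q4, q5, q6}, keep only states in Sat with some successor in Z. Already a fixed point.
Sat(EG E[b U EX r]) = {q0, q1, q2, q4, q5, q6}
q3 ∉ Sat(EG E[b U EX r]) = {q0, q1, q2, q4, q5, q6}, so the formula does not hold at q3.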